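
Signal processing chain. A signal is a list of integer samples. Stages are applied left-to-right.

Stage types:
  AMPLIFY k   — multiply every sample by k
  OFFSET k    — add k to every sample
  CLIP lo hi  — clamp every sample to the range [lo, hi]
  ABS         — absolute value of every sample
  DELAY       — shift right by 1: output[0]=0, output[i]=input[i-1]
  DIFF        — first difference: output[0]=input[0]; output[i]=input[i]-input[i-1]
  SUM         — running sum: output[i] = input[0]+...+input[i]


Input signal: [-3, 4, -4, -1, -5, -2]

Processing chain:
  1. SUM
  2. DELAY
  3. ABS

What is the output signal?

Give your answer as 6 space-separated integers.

Answer: 0 3 1 3 4 9

Derivation:
Input: [-3, 4, -4, -1, -5, -2]
Stage 1 (SUM): sum[0..0]=-3, sum[0..1]=1, sum[0..2]=-3, sum[0..3]=-4, sum[0..4]=-9, sum[0..5]=-11 -> [-3, 1, -3, -4, -9, -11]
Stage 2 (DELAY): [0, -3, 1, -3, -4, -9] = [0, -3, 1, -3, -4, -9] -> [0, -3, 1, -3, -4, -9]
Stage 3 (ABS): |0|=0, |-3|=3, |1|=1, |-3|=3, |-4|=4, |-9|=9 -> [0, 3, 1, 3, 4, 9]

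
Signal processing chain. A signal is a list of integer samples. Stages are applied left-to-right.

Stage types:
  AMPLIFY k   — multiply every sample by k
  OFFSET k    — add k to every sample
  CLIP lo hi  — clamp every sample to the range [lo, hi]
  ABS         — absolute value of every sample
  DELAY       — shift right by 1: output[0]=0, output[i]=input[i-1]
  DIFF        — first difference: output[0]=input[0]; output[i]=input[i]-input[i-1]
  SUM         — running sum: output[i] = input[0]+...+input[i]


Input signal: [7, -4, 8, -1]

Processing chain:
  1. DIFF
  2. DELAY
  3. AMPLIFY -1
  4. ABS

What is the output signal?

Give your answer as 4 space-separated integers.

Input: [7, -4, 8, -1]
Stage 1 (DIFF): s[0]=7, -4-7=-11, 8--4=12, -1-8=-9 -> [7, -11, 12, -9]
Stage 2 (DELAY): [0, 7, -11, 12] = [0, 7, -11, 12] -> [0, 7, -11, 12]
Stage 3 (AMPLIFY -1): 0*-1=0, 7*-1=-7, -11*-1=11, 12*-1=-12 -> [0, -7, 11, -12]
Stage 4 (ABS): |0|=0, |-7|=7, |11|=11, |-12|=12 -> [0, 7, 11, 12]

Answer: 0 7 11 12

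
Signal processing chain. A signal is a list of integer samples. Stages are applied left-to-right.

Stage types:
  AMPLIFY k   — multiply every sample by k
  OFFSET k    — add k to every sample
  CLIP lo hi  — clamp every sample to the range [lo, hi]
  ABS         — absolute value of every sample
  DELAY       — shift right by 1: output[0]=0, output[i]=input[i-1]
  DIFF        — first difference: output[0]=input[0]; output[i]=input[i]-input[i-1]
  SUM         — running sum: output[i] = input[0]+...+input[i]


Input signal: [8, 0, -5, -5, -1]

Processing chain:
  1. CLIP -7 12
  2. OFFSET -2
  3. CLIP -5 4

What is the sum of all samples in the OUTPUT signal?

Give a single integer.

Input: [8, 0, -5, -5, -1]
Stage 1 (CLIP -7 12): clip(8,-7,12)=8, clip(0,-7,12)=0, clip(-5,-7,12)=-5, clip(-5,-7,12)=-5, clip(-1,-7,12)=-1 -> [8, 0, -5, -5, -1]
Stage 2 (OFFSET -2): 8+-2=6, 0+-2=-2, -5+-2=-7, -5+-2=-7, -1+-2=-3 -> [6, -2, -7, -7, -3]
Stage 3 (CLIP -5 4): clip(6,-5,4)=4, clip(-2,-5,4)=-2, clip(-7,-5,4)=-5, clip(-7,-5,4)=-5, clip(-3,-5,4)=-3 -> [4, -2, -5, -5, -3]
Output sum: -11

Answer: -11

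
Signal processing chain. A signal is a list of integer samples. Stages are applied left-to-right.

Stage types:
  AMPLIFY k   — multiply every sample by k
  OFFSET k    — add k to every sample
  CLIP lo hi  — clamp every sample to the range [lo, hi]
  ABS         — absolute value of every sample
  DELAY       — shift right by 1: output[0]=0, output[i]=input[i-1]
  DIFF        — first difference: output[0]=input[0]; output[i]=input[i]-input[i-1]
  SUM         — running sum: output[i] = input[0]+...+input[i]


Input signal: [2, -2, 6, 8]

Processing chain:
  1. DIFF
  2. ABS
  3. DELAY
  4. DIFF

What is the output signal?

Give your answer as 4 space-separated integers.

Input: [2, -2, 6, 8]
Stage 1 (DIFF): s[0]=2, -2-2=-4, 6--2=8, 8-6=2 -> [2, -4, 8, 2]
Stage 2 (ABS): |2|=2, |-4|=4, |8|=8, |2|=2 -> [2, 4, 8, 2]
Stage 3 (DELAY): [0, 2, 4, 8] = [0, 2, 4, 8] -> [0, 2, 4, 8]
Stage 4 (DIFF): s[0]=0, 2-0=2, 4-2=2, 8-4=4 -> [0, 2, 2, 4]

Answer: 0 2 2 4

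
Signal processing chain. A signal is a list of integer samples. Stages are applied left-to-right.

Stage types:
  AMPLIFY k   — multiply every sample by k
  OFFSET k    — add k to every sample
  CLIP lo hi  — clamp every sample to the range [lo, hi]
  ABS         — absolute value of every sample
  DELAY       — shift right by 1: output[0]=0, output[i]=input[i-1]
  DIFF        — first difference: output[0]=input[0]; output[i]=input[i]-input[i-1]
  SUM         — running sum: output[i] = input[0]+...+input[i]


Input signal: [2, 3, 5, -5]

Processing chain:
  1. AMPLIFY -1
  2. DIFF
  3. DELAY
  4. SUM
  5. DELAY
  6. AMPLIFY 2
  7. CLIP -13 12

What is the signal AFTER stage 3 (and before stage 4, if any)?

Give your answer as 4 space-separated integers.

Answer: 0 -2 -1 -2

Derivation:
Input: [2, 3, 5, -5]
Stage 1 (AMPLIFY -1): 2*-1=-2, 3*-1=-3, 5*-1=-5, -5*-1=5 -> [-2, -3, -5, 5]
Stage 2 (DIFF): s[0]=-2, -3--2=-1, -5--3=-2, 5--5=10 -> [-2, -1, -2, 10]
Stage 3 (DELAY): [0, -2, -1, -2] = [0, -2, -1, -2] -> [0, -2, -1, -2]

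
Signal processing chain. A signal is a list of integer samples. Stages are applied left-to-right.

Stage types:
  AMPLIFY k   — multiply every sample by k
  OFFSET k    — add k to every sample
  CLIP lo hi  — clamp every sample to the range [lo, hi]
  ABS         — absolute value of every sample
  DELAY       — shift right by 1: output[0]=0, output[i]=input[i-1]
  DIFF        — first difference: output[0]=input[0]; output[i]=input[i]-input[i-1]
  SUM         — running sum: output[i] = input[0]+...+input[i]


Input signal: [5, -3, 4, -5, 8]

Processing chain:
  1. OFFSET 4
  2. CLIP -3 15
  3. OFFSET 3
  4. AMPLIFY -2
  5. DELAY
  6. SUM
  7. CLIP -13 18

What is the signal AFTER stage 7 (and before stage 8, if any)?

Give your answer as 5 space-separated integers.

Answer: 0 -13 -13 -13 -13

Derivation:
Input: [5, -3, 4, -5, 8]
Stage 1 (OFFSET 4): 5+4=9, -3+4=1, 4+4=8, -5+4=-1, 8+4=12 -> [9, 1, 8, -1, 12]
Stage 2 (CLIP -3 15): clip(9,-3,15)=9, clip(1,-3,15)=1, clip(8,-3,15)=8, clip(-1,-3,15)=-1, clip(12,-3,15)=12 -> [9, 1, 8, -1, 12]
Stage 3 (OFFSET 3): 9+3=12, 1+3=4, 8+3=11, -1+3=2, 12+3=15 -> [12, 4, 11, 2, 15]
Stage 4 (AMPLIFY -2): 12*-2=-24, 4*-2=-8, 11*-2=-22, 2*-2=-4, 15*-2=-30 -> [-24, -8, -22, -4, -30]
Stage 5 (DELAY): [0, -24, -8, -22, -4] = [0, -24, -8, -22, -4] -> [0, -24, -8, -22, -4]
Stage 6 (SUM): sum[0..0]=0, sum[0..1]=-24, sum[0..2]=-32, sum[0..3]=-54, sum[0..4]=-58 -> [0, -24, -32, -54, -58]
Stage 7 (CLIP -13 18): clip(0,-13,18)=0, clip(-24,-13,18)=-13, clip(-32,-13,18)=-13, clip(-54,-13,18)=-13, clip(-58,-13,18)=-13 -> [0, -13, -13, -13, -13]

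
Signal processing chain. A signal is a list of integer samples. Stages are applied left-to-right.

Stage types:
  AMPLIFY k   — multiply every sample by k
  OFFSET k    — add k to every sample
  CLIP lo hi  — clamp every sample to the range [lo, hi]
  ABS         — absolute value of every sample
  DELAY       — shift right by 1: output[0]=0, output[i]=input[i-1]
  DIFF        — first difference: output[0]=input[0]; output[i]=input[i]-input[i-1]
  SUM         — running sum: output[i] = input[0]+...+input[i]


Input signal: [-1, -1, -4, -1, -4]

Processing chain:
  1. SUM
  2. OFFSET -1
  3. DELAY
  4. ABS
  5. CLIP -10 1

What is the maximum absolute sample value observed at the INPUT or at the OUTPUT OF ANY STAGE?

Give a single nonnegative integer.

Input: [-1, -1, -4, -1, -4] (max |s|=4)
Stage 1 (SUM): sum[0..0]=-1, sum[0..1]=-2, sum[0..2]=-6, sum[0..3]=-7, sum[0..4]=-11 -> [-1, -2, -6, -7, -11] (max |s|=11)
Stage 2 (OFFSET -1): -1+-1=-2, -2+-1=-3, -6+-1=-7, -7+-1=-8, -11+-1=-12 -> [-2, -3, -7, -8, -12] (max |s|=12)
Stage 3 (DELAY): [0, -2, -3, -7, -8] = [0, -2, -3, -7, -8] -> [0, -2, -3, -7, -8] (max |s|=8)
Stage 4 (ABS): |0|=0, |-2|=2, |-3|=3, |-7|=7, |-8|=8 -> [0, 2, 3, 7, 8] (max |s|=8)
Stage 5 (CLIP -10 1): clip(0,-10,1)=0, clip(2,-10,1)=1, clip(3,-10,1)=1, clip(7,-10,1)=1, clip(8,-10,1)=1 -> [0, 1, 1, 1, 1] (max |s|=1)
Overall max amplitude: 12

Answer: 12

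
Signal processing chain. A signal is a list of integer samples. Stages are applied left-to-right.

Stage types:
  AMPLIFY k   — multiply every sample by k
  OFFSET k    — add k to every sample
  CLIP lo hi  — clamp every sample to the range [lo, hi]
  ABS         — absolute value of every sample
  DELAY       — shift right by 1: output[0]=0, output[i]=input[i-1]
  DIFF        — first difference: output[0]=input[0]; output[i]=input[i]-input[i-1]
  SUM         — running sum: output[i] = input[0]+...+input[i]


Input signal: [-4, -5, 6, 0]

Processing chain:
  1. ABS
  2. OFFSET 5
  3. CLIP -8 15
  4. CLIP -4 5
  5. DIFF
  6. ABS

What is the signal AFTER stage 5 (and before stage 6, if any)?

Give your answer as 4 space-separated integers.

Answer: 5 0 0 0

Derivation:
Input: [-4, -5, 6, 0]
Stage 1 (ABS): |-4|=4, |-5|=5, |6|=6, |0|=0 -> [4, 5, 6, 0]
Stage 2 (OFFSET 5): 4+5=9, 5+5=10, 6+5=11, 0+5=5 -> [9, 10, 11, 5]
Stage 3 (CLIP -8 15): clip(9,-8,15)=9, clip(10,-8,15)=10, clip(11,-8,15)=11, clip(5,-8,15)=5 -> [9, 10, 11, 5]
Stage 4 (CLIP -4 5): clip(9,-4,5)=5, clip(10,-4,5)=5, clip(11,-4,5)=5, clip(5,-4,5)=5 -> [5, 5, 5, 5]
Stage 5 (DIFF): s[0]=5, 5-5=0, 5-5=0, 5-5=0 -> [5, 0, 0, 0]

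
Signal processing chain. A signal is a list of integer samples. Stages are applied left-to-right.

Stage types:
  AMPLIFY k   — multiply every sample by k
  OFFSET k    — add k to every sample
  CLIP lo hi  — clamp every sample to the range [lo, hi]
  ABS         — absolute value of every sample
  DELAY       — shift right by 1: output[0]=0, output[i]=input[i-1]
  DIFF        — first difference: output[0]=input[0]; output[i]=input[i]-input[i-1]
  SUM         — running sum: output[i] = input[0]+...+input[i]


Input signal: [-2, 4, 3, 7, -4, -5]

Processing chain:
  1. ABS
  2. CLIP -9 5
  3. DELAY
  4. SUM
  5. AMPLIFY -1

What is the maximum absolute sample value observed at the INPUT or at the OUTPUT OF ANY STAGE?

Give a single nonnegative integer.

Answer: 18

Derivation:
Input: [-2, 4, 3, 7, -4, -5] (max |s|=7)
Stage 1 (ABS): |-2|=2, |4|=4, |3|=3, |7|=7, |-4|=4, |-5|=5 -> [2, 4, 3, 7, 4, 5] (max |s|=7)
Stage 2 (CLIP -9 5): clip(2,-9,5)=2, clip(4,-9,5)=4, clip(3,-9,5)=3, clip(7,-9,5)=5, clip(4,-9,5)=4, clip(5,-9,5)=5 -> [2, 4, 3, 5, 4, 5] (max |s|=5)
Stage 3 (DELAY): [0, 2, 4, 3, 5, 4] = [0, 2, 4, 3, 5, 4] -> [0, 2, 4, 3, 5, 4] (max |s|=5)
Stage 4 (SUM): sum[0..0]=0, sum[0..1]=2, sum[0..2]=6, sum[0..3]=9, sum[0..4]=14, sum[0..5]=18 -> [0, 2, 6, 9, 14, 18] (max |s|=18)
Stage 5 (AMPLIFY -1): 0*-1=0, 2*-1=-2, 6*-1=-6, 9*-1=-9, 14*-1=-14, 18*-1=-18 -> [0, -2, -6, -9, -14, -18] (max |s|=18)
Overall max amplitude: 18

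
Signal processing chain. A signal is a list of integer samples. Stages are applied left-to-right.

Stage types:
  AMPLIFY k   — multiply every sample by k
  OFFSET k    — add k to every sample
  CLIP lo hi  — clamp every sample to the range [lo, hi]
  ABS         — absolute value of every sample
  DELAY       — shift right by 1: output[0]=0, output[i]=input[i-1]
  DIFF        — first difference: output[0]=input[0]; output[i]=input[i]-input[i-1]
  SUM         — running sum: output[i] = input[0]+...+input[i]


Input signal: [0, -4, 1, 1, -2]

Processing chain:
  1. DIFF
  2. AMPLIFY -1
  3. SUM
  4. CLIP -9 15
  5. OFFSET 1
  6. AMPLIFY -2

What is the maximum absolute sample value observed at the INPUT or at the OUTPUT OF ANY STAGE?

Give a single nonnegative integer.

Answer: 10

Derivation:
Input: [0, -4, 1, 1, -2] (max |s|=4)
Stage 1 (DIFF): s[0]=0, -4-0=-4, 1--4=5, 1-1=0, -2-1=-3 -> [0, -4, 5, 0, -3] (max |s|=5)
Stage 2 (AMPLIFY -1): 0*-1=0, -4*-1=4, 5*-1=-5, 0*-1=0, -3*-1=3 -> [0, 4, -5, 0, 3] (max |s|=5)
Stage 3 (SUM): sum[0..0]=0, sum[0..1]=4, sum[0..2]=-1, sum[0..3]=-1, sum[0..4]=2 -> [0, 4, -1, -1, 2] (max |s|=4)
Stage 4 (CLIP -9 15): clip(0,-9,15)=0, clip(4,-9,15)=4, clip(-1,-9,15)=-1, clip(-1,-9,15)=-1, clip(2,-9,15)=2 -> [0, 4, -1, -1, 2] (max |s|=4)
Stage 5 (OFFSET 1): 0+1=1, 4+1=5, -1+1=0, -1+1=0, 2+1=3 -> [1, 5, 0, 0, 3] (max |s|=5)
Stage 6 (AMPLIFY -2): 1*-2=-2, 5*-2=-10, 0*-2=0, 0*-2=0, 3*-2=-6 -> [-2, -10, 0, 0, -6] (max |s|=10)
Overall max amplitude: 10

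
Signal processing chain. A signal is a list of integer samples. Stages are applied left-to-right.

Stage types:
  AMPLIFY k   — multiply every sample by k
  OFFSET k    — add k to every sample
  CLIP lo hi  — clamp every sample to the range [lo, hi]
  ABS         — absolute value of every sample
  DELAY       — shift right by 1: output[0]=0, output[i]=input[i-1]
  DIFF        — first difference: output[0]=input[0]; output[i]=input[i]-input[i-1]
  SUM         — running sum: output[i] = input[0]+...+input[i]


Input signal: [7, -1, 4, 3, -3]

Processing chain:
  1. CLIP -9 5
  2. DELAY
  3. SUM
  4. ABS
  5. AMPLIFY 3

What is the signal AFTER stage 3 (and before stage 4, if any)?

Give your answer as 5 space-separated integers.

Answer: 0 5 4 8 11

Derivation:
Input: [7, -1, 4, 3, -3]
Stage 1 (CLIP -9 5): clip(7,-9,5)=5, clip(-1,-9,5)=-1, clip(4,-9,5)=4, clip(3,-9,5)=3, clip(-3,-9,5)=-3 -> [5, -1, 4, 3, -3]
Stage 2 (DELAY): [0, 5, -1, 4, 3] = [0, 5, -1, 4, 3] -> [0, 5, -1, 4, 3]
Stage 3 (SUM): sum[0..0]=0, sum[0..1]=5, sum[0..2]=4, sum[0..3]=8, sum[0..4]=11 -> [0, 5, 4, 8, 11]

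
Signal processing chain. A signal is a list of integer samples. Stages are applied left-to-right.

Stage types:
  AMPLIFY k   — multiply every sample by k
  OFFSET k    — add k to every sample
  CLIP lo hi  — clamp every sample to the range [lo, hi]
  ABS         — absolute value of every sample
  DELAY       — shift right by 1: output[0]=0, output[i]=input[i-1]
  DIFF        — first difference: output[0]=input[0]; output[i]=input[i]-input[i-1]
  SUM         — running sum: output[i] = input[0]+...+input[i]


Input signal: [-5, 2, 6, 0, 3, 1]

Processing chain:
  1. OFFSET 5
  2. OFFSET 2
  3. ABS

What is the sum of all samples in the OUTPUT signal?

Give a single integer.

Answer: 49

Derivation:
Input: [-5, 2, 6, 0, 3, 1]
Stage 1 (OFFSET 5): -5+5=0, 2+5=7, 6+5=11, 0+5=5, 3+5=8, 1+5=6 -> [0, 7, 11, 5, 8, 6]
Stage 2 (OFFSET 2): 0+2=2, 7+2=9, 11+2=13, 5+2=7, 8+2=10, 6+2=8 -> [2, 9, 13, 7, 10, 8]
Stage 3 (ABS): |2|=2, |9|=9, |13|=13, |7|=7, |10|=10, |8|=8 -> [2, 9, 13, 7, 10, 8]
Output sum: 49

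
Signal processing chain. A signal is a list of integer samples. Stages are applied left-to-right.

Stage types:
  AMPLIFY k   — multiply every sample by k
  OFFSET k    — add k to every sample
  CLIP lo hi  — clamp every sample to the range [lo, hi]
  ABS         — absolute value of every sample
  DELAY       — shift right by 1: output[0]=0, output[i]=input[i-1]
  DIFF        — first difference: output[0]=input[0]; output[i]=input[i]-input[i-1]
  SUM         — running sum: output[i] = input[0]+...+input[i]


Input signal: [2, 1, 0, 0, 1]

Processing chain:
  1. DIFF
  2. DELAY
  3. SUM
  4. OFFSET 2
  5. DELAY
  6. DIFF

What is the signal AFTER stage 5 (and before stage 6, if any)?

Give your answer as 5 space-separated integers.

Answer: 0 2 4 3 2

Derivation:
Input: [2, 1, 0, 0, 1]
Stage 1 (DIFF): s[0]=2, 1-2=-1, 0-1=-1, 0-0=0, 1-0=1 -> [2, -1, -1, 0, 1]
Stage 2 (DELAY): [0, 2, -1, -1, 0] = [0, 2, -1, -1, 0] -> [0, 2, -1, -1, 0]
Stage 3 (SUM): sum[0..0]=0, sum[0..1]=2, sum[0..2]=1, sum[0..3]=0, sum[0..4]=0 -> [0, 2, 1, 0, 0]
Stage 4 (OFFSET 2): 0+2=2, 2+2=4, 1+2=3, 0+2=2, 0+2=2 -> [2, 4, 3, 2, 2]
Stage 5 (DELAY): [0, 2, 4, 3, 2] = [0, 2, 4, 3, 2] -> [0, 2, 4, 3, 2]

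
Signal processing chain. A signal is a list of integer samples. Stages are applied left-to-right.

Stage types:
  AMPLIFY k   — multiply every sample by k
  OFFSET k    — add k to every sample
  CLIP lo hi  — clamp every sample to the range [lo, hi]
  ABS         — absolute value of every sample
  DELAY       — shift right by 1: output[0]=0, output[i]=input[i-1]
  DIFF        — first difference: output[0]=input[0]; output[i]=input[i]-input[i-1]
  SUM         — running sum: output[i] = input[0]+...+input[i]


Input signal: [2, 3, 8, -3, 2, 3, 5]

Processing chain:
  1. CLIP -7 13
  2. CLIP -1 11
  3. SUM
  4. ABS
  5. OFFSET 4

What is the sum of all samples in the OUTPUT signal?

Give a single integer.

Answer: 113

Derivation:
Input: [2, 3, 8, -3, 2, 3, 5]
Stage 1 (CLIP -7 13): clip(2,-7,13)=2, clip(3,-7,13)=3, clip(8,-7,13)=8, clip(-3,-7,13)=-3, clip(2,-7,13)=2, clip(3,-7,13)=3, clip(5,-7,13)=5 -> [2, 3, 8, -3, 2, 3, 5]
Stage 2 (CLIP -1 11): clip(2,-1,11)=2, clip(3,-1,11)=3, clip(8,-1,11)=8, clip(-3,-1,11)=-1, clip(2,-1,11)=2, clip(3,-1,11)=3, clip(5,-1,11)=5 -> [2, 3, 8, -1, 2, 3, 5]
Stage 3 (SUM): sum[0..0]=2, sum[0..1]=5, sum[0..2]=13, sum[0..3]=12, sum[0..4]=14, sum[0..5]=17, sum[0..6]=22 -> [2, 5, 13, 12, 14, 17, 22]
Stage 4 (ABS): |2|=2, |5|=5, |13|=13, |12|=12, |14|=14, |17|=17, |22|=22 -> [2, 5, 13, 12, 14, 17, 22]
Stage 5 (OFFSET 4): 2+4=6, 5+4=9, 13+4=17, 12+4=16, 14+4=18, 17+4=21, 22+4=26 -> [6, 9, 17, 16, 18, 21, 26]
Output sum: 113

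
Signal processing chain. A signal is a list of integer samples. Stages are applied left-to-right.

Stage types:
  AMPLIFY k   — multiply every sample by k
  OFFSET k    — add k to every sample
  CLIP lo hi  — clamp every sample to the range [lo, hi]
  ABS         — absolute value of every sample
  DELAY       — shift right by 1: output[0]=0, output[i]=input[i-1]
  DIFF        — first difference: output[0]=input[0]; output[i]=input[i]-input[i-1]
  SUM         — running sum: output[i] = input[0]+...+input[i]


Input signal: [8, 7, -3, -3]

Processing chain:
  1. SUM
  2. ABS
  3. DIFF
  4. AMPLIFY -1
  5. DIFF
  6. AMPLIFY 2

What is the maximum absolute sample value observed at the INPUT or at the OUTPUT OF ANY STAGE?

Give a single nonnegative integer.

Answer: 20

Derivation:
Input: [8, 7, -3, -3] (max |s|=8)
Stage 1 (SUM): sum[0..0]=8, sum[0..1]=15, sum[0..2]=12, sum[0..3]=9 -> [8, 15, 12, 9] (max |s|=15)
Stage 2 (ABS): |8|=8, |15|=15, |12|=12, |9|=9 -> [8, 15, 12, 9] (max |s|=15)
Stage 3 (DIFF): s[0]=8, 15-8=7, 12-15=-3, 9-12=-3 -> [8, 7, -3, -3] (max |s|=8)
Stage 4 (AMPLIFY -1): 8*-1=-8, 7*-1=-7, -3*-1=3, -3*-1=3 -> [-8, -7, 3, 3] (max |s|=8)
Stage 5 (DIFF): s[0]=-8, -7--8=1, 3--7=10, 3-3=0 -> [-8, 1, 10, 0] (max |s|=10)
Stage 6 (AMPLIFY 2): -8*2=-16, 1*2=2, 10*2=20, 0*2=0 -> [-16, 2, 20, 0] (max |s|=20)
Overall max amplitude: 20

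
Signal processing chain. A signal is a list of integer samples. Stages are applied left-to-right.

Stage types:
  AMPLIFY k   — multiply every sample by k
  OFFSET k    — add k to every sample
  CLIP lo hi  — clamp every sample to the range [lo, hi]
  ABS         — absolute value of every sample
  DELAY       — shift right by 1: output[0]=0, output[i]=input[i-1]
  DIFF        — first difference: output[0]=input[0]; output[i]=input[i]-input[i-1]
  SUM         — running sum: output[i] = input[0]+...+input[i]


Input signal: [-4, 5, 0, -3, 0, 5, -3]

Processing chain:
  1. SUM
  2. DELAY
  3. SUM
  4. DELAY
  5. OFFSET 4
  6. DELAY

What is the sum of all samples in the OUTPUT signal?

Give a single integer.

Answer: 11

Derivation:
Input: [-4, 5, 0, -3, 0, 5, -3]
Stage 1 (SUM): sum[0..0]=-4, sum[0..1]=1, sum[0..2]=1, sum[0..3]=-2, sum[0..4]=-2, sum[0..5]=3, sum[0..6]=0 -> [-4, 1, 1, -2, -2, 3, 0]
Stage 2 (DELAY): [0, -4, 1, 1, -2, -2, 3] = [0, -4, 1, 1, -2, -2, 3] -> [0, -4, 1, 1, -2, -2, 3]
Stage 3 (SUM): sum[0..0]=0, sum[0..1]=-4, sum[0..2]=-3, sum[0..3]=-2, sum[0..4]=-4, sum[0..5]=-6, sum[0..6]=-3 -> [0, -4, -3, -2, -4, -6, -3]
Stage 4 (DELAY): [0, 0, -4, -3, -2, -4, -6] = [0, 0, -4, -3, -2, -4, -6] -> [0, 0, -4, -3, -2, -4, -6]
Stage 5 (OFFSET 4): 0+4=4, 0+4=4, -4+4=0, -3+4=1, -2+4=2, -4+4=0, -6+4=-2 -> [4, 4, 0, 1, 2, 0, -2]
Stage 6 (DELAY): [0, 4, 4, 0, 1, 2, 0] = [0, 4, 4, 0, 1, 2, 0] -> [0, 4, 4, 0, 1, 2, 0]
Output sum: 11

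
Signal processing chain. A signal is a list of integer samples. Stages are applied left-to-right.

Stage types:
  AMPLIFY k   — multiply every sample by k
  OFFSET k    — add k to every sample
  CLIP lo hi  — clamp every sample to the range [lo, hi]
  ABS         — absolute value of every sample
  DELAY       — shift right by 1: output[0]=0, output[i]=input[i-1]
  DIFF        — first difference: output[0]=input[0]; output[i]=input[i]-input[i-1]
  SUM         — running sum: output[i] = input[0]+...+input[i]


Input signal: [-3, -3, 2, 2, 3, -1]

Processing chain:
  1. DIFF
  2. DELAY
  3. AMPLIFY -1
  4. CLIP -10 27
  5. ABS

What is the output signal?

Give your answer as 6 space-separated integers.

Answer: 0 3 0 5 0 1

Derivation:
Input: [-3, -3, 2, 2, 3, -1]
Stage 1 (DIFF): s[0]=-3, -3--3=0, 2--3=5, 2-2=0, 3-2=1, -1-3=-4 -> [-3, 0, 5, 0, 1, -4]
Stage 2 (DELAY): [0, -3, 0, 5, 0, 1] = [0, -3, 0, 5, 0, 1] -> [0, -3, 0, 5, 0, 1]
Stage 3 (AMPLIFY -1): 0*-1=0, -3*-1=3, 0*-1=0, 5*-1=-5, 0*-1=0, 1*-1=-1 -> [0, 3, 0, -5, 0, -1]
Stage 4 (CLIP -10 27): clip(0,-10,27)=0, clip(3,-10,27)=3, clip(0,-10,27)=0, clip(-5,-10,27)=-5, clip(0,-10,27)=0, clip(-1,-10,27)=-1 -> [0, 3, 0, -5, 0, -1]
Stage 5 (ABS): |0|=0, |3|=3, |0|=0, |-5|=5, |0|=0, |-1|=1 -> [0, 3, 0, 5, 0, 1]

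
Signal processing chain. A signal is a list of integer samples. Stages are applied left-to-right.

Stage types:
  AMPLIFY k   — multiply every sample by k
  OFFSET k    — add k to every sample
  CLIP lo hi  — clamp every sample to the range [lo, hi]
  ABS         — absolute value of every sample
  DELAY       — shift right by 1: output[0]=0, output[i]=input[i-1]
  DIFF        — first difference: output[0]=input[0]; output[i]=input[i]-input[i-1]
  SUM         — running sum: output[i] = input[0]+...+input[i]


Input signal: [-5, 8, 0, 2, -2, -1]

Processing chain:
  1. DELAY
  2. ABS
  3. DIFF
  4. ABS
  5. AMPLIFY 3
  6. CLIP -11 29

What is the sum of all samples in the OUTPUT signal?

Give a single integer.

Input: [-5, 8, 0, 2, -2, -1]
Stage 1 (DELAY): [0, -5, 8, 0, 2, -2] = [0, -5, 8, 0, 2, -2] -> [0, -5, 8, 0, 2, -2]
Stage 2 (ABS): |0|=0, |-5|=5, |8|=8, |0|=0, |2|=2, |-2|=2 -> [0, 5, 8, 0, 2, 2]
Stage 3 (DIFF): s[0]=0, 5-0=5, 8-5=3, 0-8=-8, 2-0=2, 2-2=0 -> [0, 5, 3, -8, 2, 0]
Stage 4 (ABS): |0|=0, |5|=5, |3|=3, |-8|=8, |2|=2, |0|=0 -> [0, 5, 3, 8, 2, 0]
Stage 5 (AMPLIFY 3): 0*3=0, 5*3=15, 3*3=9, 8*3=24, 2*3=6, 0*3=0 -> [0, 15, 9, 24, 6, 0]
Stage 6 (CLIP -11 29): clip(0,-11,29)=0, clip(15,-11,29)=15, clip(9,-11,29)=9, clip(24,-11,29)=24, clip(6,-11,29)=6, clip(0,-11,29)=0 -> [0, 15, 9, 24, 6, 0]
Output sum: 54

Answer: 54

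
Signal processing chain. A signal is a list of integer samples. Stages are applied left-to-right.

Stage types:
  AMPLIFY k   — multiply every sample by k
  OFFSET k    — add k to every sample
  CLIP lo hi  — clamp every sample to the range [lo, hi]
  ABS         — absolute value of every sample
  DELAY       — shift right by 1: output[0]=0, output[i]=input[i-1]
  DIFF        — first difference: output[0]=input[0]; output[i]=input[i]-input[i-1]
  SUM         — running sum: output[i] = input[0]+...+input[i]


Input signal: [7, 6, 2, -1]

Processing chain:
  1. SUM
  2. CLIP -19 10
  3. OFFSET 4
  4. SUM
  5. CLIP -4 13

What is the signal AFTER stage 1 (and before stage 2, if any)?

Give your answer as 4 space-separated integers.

Answer: 7 13 15 14

Derivation:
Input: [7, 6, 2, -1]
Stage 1 (SUM): sum[0..0]=7, sum[0..1]=13, sum[0..2]=15, sum[0..3]=14 -> [7, 13, 15, 14]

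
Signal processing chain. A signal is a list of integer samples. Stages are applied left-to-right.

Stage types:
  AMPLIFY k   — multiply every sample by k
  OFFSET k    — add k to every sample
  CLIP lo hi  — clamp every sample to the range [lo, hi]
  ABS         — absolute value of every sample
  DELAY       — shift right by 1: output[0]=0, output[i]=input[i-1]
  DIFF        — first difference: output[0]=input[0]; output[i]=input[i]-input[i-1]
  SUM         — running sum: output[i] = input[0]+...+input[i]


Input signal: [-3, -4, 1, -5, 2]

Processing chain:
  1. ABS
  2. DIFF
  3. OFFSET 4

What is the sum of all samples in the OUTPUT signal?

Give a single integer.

Input: [-3, -4, 1, -5, 2]
Stage 1 (ABS): |-3|=3, |-4|=4, |1|=1, |-5|=5, |2|=2 -> [3, 4, 1, 5, 2]
Stage 2 (DIFF): s[0]=3, 4-3=1, 1-4=-3, 5-1=4, 2-5=-3 -> [3, 1, -3, 4, -3]
Stage 3 (OFFSET 4): 3+4=7, 1+4=5, -3+4=1, 4+4=8, -3+4=1 -> [7, 5, 1, 8, 1]
Output sum: 22

Answer: 22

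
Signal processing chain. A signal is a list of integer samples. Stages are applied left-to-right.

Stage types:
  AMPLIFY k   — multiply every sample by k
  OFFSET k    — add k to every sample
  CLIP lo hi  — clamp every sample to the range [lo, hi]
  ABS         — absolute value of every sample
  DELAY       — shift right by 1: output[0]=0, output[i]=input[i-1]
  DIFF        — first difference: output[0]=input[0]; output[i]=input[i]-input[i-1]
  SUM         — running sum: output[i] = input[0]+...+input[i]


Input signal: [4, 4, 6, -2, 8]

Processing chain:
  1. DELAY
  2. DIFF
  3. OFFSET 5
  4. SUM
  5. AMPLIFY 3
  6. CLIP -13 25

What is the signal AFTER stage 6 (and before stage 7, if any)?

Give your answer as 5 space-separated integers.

Input: [4, 4, 6, -2, 8]
Stage 1 (DELAY): [0, 4, 4, 6, -2] = [0, 4, 4, 6, -2] -> [0, 4, 4, 6, -2]
Stage 2 (DIFF): s[0]=0, 4-0=4, 4-4=0, 6-4=2, -2-6=-8 -> [0, 4, 0, 2, -8]
Stage 3 (OFFSET 5): 0+5=5, 4+5=9, 0+5=5, 2+5=7, -8+5=-3 -> [5, 9, 5, 7, -3]
Stage 4 (SUM): sum[0..0]=5, sum[0..1]=14, sum[0..2]=19, sum[0..3]=26, sum[0..4]=23 -> [5, 14, 19, 26, 23]
Stage 5 (AMPLIFY 3): 5*3=15, 14*3=42, 19*3=57, 26*3=78, 23*3=69 -> [15, 42, 57, 78, 69]
Stage 6 (CLIP -13 25): clip(15,-13,25)=15, clip(42,-13,25)=25, clip(57,-13,25)=25, clip(78,-13,25)=25, clip(69,-13,25)=25 -> [15, 25, 25, 25, 25]

Answer: 15 25 25 25 25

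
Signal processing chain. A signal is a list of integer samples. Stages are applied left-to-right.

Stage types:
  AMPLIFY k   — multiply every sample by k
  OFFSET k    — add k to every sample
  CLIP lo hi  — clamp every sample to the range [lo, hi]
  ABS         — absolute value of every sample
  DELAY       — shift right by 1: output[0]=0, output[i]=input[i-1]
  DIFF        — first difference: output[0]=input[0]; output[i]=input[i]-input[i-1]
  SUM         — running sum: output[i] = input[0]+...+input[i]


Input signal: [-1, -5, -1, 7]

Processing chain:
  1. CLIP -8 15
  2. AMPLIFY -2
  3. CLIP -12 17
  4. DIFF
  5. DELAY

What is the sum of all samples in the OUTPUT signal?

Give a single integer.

Answer: 2

Derivation:
Input: [-1, -5, -1, 7]
Stage 1 (CLIP -8 15): clip(-1,-8,15)=-1, clip(-5,-8,15)=-5, clip(-1,-8,15)=-1, clip(7,-8,15)=7 -> [-1, -5, -1, 7]
Stage 2 (AMPLIFY -2): -1*-2=2, -5*-2=10, -1*-2=2, 7*-2=-14 -> [2, 10, 2, -14]
Stage 3 (CLIP -12 17): clip(2,-12,17)=2, clip(10,-12,17)=10, clip(2,-12,17)=2, clip(-14,-12,17)=-12 -> [2, 10, 2, -12]
Stage 4 (DIFF): s[0]=2, 10-2=8, 2-10=-8, -12-2=-14 -> [2, 8, -8, -14]
Stage 5 (DELAY): [0, 2, 8, -8] = [0, 2, 8, -8] -> [0, 2, 8, -8]
Output sum: 2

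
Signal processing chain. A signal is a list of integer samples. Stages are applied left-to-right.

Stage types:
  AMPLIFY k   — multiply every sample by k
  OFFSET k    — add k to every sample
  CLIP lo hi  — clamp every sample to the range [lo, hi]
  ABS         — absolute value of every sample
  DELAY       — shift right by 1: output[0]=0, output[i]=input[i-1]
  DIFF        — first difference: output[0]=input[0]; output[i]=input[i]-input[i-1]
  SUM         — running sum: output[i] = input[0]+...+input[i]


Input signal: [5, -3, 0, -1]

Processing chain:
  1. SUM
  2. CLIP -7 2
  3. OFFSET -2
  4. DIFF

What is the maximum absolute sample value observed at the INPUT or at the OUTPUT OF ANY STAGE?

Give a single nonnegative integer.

Input: [5, -3, 0, -1] (max |s|=5)
Stage 1 (SUM): sum[0..0]=5, sum[0..1]=2, sum[0..2]=2, sum[0..3]=1 -> [5, 2, 2, 1] (max |s|=5)
Stage 2 (CLIP -7 2): clip(5,-7,2)=2, clip(2,-7,2)=2, clip(2,-7,2)=2, clip(1,-7,2)=1 -> [2, 2, 2, 1] (max |s|=2)
Stage 3 (OFFSET -2): 2+-2=0, 2+-2=0, 2+-2=0, 1+-2=-1 -> [0, 0, 0, -1] (max |s|=1)
Stage 4 (DIFF): s[0]=0, 0-0=0, 0-0=0, -1-0=-1 -> [0, 0, 0, -1] (max |s|=1)
Overall max amplitude: 5

Answer: 5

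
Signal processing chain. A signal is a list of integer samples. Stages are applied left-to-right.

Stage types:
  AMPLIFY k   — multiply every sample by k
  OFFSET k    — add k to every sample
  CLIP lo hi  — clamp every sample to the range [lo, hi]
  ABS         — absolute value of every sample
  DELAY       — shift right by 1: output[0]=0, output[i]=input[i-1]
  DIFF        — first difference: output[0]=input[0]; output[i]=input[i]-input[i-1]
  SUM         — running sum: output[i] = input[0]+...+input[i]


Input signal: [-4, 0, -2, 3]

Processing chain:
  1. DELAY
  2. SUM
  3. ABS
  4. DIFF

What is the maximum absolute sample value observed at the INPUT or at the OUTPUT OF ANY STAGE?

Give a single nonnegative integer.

Answer: 6

Derivation:
Input: [-4, 0, -2, 3] (max |s|=4)
Stage 1 (DELAY): [0, -4, 0, -2] = [0, -4, 0, -2] -> [0, -4, 0, -2] (max |s|=4)
Stage 2 (SUM): sum[0..0]=0, sum[0..1]=-4, sum[0..2]=-4, sum[0..3]=-6 -> [0, -4, -4, -6] (max |s|=6)
Stage 3 (ABS): |0|=0, |-4|=4, |-4|=4, |-6|=6 -> [0, 4, 4, 6] (max |s|=6)
Stage 4 (DIFF): s[0]=0, 4-0=4, 4-4=0, 6-4=2 -> [0, 4, 0, 2] (max |s|=4)
Overall max amplitude: 6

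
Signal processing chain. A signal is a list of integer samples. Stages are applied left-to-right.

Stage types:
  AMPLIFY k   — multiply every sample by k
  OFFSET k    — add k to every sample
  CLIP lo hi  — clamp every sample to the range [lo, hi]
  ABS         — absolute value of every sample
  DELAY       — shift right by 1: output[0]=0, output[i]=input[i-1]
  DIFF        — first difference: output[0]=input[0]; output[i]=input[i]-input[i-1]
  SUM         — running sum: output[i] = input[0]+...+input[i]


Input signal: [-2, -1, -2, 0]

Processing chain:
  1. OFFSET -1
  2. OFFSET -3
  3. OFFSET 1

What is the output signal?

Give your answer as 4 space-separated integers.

Answer: -5 -4 -5 -3

Derivation:
Input: [-2, -1, -2, 0]
Stage 1 (OFFSET -1): -2+-1=-3, -1+-1=-2, -2+-1=-3, 0+-1=-1 -> [-3, -2, -3, -1]
Stage 2 (OFFSET -3): -3+-3=-6, -2+-3=-5, -3+-3=-6, -1+-3=-4 -> [-6, -5, -6, -4]
Stage 3 (OFFSET 1): -6+1=-5, -5+1=-4, -6+1=-5, -4+1=-3 -> [-5, -4, -5, -3]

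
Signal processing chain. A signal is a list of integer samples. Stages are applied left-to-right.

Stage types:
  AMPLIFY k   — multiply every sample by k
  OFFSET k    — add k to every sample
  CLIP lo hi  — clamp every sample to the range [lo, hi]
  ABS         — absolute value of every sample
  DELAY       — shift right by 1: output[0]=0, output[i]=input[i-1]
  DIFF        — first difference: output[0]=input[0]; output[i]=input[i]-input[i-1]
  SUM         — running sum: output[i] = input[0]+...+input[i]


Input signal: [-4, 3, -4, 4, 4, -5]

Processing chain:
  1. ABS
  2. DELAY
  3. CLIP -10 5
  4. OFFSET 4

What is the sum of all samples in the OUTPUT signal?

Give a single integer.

Input: [-4, 3, -4, 4, 4, -5]
Stage 1 (ABS): |-4|=4, |3|=3, |-4|=4, |4|=4, |4|=4, |-5|=5 -> [4, 3, 4, 4, 4, 5]
Stage 2 (DELAY): [0, 4, 3, 4, 4, 4] = [0, 4, 3, 4, 4, 4] -> [0, 4, 3, 4, 4, 4]
Stage 3 (CLIP -10 5): clip(0,-10,5)=0, clip(4,-10,5)=4, clip(3,-10,5)=3, clip(4,-10,5)=4, clip(4,-10,5)=4, clip(4,-10,5)=4 -> [0, 4, 3, 4, 4, 4]
Stage 4 (OFFSET 4): 0+4=4, 4+4=8, 3+4=7, 4+4=8, 4+4=8, 4+4=8 -> [4, 8, 7, 8, 8, 8]
Output sum: 43

Answer: 43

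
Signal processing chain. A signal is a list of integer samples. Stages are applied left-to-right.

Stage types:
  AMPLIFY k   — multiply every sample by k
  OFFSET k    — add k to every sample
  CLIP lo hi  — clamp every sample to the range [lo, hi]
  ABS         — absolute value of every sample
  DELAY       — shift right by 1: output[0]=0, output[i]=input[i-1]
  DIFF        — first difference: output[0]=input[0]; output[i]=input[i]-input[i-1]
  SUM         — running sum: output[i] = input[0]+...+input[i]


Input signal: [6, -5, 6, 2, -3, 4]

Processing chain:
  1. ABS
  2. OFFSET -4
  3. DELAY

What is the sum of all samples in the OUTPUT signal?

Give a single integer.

Input: [6, -5, 6, 2, -3, 4]
Stage 1 (ABS): |6|=6, |-5|=5, |6|=6, |2|=2, |-3|=3, |4|=4 -> [6, 5, 6, 2, 3, 4]
Stage 2 (OFFSET -4): 6+-4=2, 5+-4=1, 6+-4=2, 2+-4=-2, 3+-4=-1, 4+-4=0 -> [2, 1, 2, -2, -1, 0]
Stage 3 (DELAY): [0, 2, 1, 2, -2, -1] = [0, 2, 1, 2, -2, -1] -> [0, 2, 1, 2, -2, -1]
Output sum: 2

Answer: 2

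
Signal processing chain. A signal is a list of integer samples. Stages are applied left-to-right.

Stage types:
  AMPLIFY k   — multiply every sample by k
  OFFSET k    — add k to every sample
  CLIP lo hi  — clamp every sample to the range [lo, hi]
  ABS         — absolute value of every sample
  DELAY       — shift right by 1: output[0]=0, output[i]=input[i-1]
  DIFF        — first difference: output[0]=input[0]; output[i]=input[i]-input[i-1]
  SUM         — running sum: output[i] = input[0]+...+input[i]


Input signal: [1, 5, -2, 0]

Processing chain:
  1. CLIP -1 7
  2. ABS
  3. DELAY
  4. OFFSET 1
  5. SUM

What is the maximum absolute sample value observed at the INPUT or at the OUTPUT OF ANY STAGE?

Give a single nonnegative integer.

Answer: 11

Derivation:
Input: [1, 5, -2, 0] (max |s|=5)
Stage 1 (CLIP -1 7): clip(1,-1,7)=1, clip(5,-1,7)=5, clip(-2,-1,7)=-1, clip(0,-1,7)=0 -> [1, 5, -1, 0] (max |s|=5)
Stage 2 (ABS): |1|=1, |5|=5, |-1|=1, |0|=0 -> [1, 5, 1, 0] (max |s|=5)
Stage 3 (DELAY): [0, 1, 5, 1] = [0, 1, 5, 1] -> [0, 1, 5, 1] (max |s|=5)
Stage 4 (OFFSET 1): 0+1=1, 1+1=2, 5+1=6, 1+1=2 -> [1, 2, 6, 2] (max |s|=6)
Stage 5 (SUM): sum[0..0]=1, sum[0..1]=3, sum[0..2]=9, sum[0..3]=11 -> [1, 3, 9, 11] (max |s|=11)
Overall max amplitude: 11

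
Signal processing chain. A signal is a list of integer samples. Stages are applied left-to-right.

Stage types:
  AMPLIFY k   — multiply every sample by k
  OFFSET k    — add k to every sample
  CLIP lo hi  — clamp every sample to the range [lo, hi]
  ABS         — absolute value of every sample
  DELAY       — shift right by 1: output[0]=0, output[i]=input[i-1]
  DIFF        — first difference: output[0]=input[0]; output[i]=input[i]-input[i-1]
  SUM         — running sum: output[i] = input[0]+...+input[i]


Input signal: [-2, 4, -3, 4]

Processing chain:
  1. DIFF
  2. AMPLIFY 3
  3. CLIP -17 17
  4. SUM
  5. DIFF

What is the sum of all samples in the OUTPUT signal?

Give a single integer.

Input: [-2, 4, -3, 4]
Stage 1 (DIFF): s[0]=-2, 4--2=6, -3-4=-7, 4--3=7 -> [-2, 6, -7, 7]
Stage 2 (AMPLIFY 3): -2*3=-6, 6*3=18, -7*3=-21, 7*3=21 -> [-6, 18, -21, 21]
Stage 3 (CLIP -17 17): clip(-6,-17,17)=-6, clip(18,-17,17)=17, clip(-21,-17,17)=-17, clip(21,-17,17)=17 -> [-6, 17, -17, 17]
Stage 4 (SUM): sum[0..0]=-6, sum[0..1]=11, sum[0..2]=-6, sum[0..3]=11 -> [-6, 11, -6, 11]
Stage 5 (DIFF): s[0]=-6, 11--6=17, -6-11=-17, 11--6=17 -> [-6, 17, -17, 17]
Output sum: 11

Answer: 11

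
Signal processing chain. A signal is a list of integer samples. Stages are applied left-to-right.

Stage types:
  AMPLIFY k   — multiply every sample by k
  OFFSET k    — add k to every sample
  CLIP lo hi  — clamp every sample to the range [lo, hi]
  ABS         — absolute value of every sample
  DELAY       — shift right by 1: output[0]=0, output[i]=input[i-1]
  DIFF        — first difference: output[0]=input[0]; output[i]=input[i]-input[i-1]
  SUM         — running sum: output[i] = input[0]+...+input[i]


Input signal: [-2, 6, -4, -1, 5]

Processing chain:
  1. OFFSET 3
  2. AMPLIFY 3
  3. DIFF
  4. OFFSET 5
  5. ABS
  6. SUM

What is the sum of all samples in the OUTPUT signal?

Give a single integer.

Input: [-2, 6, -4, -1, 5]
Stage 1 (OFFSET 3): -2+3=1, 6+3=9, -4+3=-1, -1+3=2, 5+3=8 -> [1, 9, -1, 2, 8]
Stage 2 (AMPLIFY 3): 1*3=3, 9*3=27, -1*3=-3, 2*3=6, 8*3=24 -> [3, 27, -3, 6, 24]
Stage 3 (DIFF): s[0]=3, 27-3=24, -3-27=-30, 6--3=9, 24-6=18 -> [3, 24, -30, 9, 18]
Stage 4 (OFFSET 5): 3+5=8, 24+5=29, -30+5=-25, 9+5=14, 18+5=23 -> [8, 29, -25, 14, 23]
Stage 5 (ABS): |8|=8, |29|=29, |-25|=25, |14|=14, |23|=23 -> [8, 29, 25, 14, 23]
Stage 6 (SUM): sum[0..0]=8, sum[0..1]=37, sum[0..2]=62, sum[0..3]=76, sum[0..4]=99 -> [8, 37, 62, 76, 99]
Output sum: 282

Answer: 282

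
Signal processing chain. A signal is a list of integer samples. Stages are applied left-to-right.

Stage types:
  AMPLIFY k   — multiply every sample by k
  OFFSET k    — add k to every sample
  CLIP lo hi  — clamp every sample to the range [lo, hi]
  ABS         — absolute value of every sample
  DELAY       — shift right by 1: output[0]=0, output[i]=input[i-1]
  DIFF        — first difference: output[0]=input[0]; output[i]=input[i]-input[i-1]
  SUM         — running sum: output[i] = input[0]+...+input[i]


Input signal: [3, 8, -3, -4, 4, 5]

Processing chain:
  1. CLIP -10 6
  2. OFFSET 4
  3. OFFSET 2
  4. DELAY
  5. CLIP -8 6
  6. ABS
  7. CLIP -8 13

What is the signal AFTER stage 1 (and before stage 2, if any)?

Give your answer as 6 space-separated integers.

Answer: 3 6 -3 -4 4 5

Derivation:
Input: [3, 8, -3, -4, 4, 5]
Stage 1 (CLIP -10 6): clip(3,-10,6)=3, clip(8,-10,6)=6, clip(-3,-10,6)=-3, clip(-4,-10,6)=-4, clip(4,-10,6)=4, clip(5,-10,6)=5 -> [3, 6, -3, -4, 4, 5]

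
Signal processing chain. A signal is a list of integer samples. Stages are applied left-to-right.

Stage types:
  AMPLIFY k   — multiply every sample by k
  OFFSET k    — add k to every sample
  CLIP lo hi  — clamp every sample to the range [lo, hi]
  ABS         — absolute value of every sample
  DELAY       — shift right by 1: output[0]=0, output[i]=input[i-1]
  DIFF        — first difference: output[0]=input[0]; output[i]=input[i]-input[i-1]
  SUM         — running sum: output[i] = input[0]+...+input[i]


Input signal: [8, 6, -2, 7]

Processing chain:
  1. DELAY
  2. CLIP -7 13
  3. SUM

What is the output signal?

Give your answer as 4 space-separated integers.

Answer: 0 8 14 12

Derivation:
Input: [8, 6, -2, 7]
Stage 1 (DELAY): [0, 8, 6, -2] = [0, 8, 6, -2] -> [0, 8, 6, -2]
Stage 2 (CLIP -7 13): clip(0,-7,13)=0, clip(8,-7,13)=8, clip(6,-7,13)=6, clip(-2,-7,13)=-2 -> [0, 8, 6, -2]
Stage 3 (SUM): sum[0..0]=0, sum[0..1]=8, sum[0..2]=14, sum[0..3]=12 -> [0, 8, 14, 12]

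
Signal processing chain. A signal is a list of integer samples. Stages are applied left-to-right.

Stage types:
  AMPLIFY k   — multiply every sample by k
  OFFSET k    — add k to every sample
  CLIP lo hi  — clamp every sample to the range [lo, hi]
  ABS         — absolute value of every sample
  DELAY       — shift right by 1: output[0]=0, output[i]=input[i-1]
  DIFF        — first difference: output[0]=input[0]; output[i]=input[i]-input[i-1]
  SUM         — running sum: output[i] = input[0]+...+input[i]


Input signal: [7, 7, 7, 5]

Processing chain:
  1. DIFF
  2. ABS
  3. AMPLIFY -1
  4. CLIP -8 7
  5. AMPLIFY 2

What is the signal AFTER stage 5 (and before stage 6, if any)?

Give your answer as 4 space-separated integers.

Input: [7, 7, 7, 5]
Stage 1 (DIFF): s[0]=7, 7-7=0, 7-7=0, 5-7=-2 -> [7, 0, 0, -2]
Stage 2 (ABS): |7|=7, |0|=0, |0|=0, |-2|=2 -> [7, 0, 0, 2]
Stage 3 (AMPLIFY -1): 7*-1=-7, 0*-1=0, 0*-1=0, 2*-1=-2 -> [-7, 0, 0, -2]
Stage 4 (CLIP -8 7): clip(-7,-8,7)=-7, clip(0,-8,7)=0, clip(0,-8,7)=0, clip(-2,-8,7)=-2 -> [-7, 0, 0, -2]
Stage 5 (AMPLIFY 2): -7*2=-14, 0*2=0, 0*2=0, -2*2=-4 -> [-14, 0, 0, -4]

Answer: -14 0 0 -4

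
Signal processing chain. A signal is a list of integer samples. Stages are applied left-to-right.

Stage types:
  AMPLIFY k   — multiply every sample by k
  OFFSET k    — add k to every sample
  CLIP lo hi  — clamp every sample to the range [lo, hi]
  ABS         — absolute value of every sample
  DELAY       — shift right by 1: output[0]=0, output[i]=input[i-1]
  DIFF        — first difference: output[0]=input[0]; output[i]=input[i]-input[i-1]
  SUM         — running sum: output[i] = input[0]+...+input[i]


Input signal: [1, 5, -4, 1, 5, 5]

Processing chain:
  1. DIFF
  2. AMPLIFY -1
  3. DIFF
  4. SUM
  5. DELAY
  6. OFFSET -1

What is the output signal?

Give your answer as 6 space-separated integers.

Answer: -1 -2 -5 8 -6 -5

Derivation:
Input: [1, 5, -4, 1, 5, 5]
Stage 1 (DIFF): s[0]=1, 5-1=4, -4-5=-9, 1--4=5, 5-1=4, 5-5=0 -> [1, 4, -9, 5, 4, 0]
Stage 2 (AMPLIFY -1): 1*-1=-1, 4*-1=-4, -9*-1=9, 5*-1=-5, 4*-1=-4, 0*-1=0 -> [-1, -4, 9, -5, -4, 0]
Stage 3 (DIFF): s[0]=-1, -4--1=-3, 9--4=13, -5-9=-14, -4--5=1, 0--4=4 -> [-1, -3, 13, -14, 1, 4]
Stage 4 (SUM): sum[0..0]=-1, sum[0..1]=-4, sum[0..2]=9, sum[0..3]=-5, sum[0..4]=-4, sum[0..5]=0 -> [-1, -4, 9, -5, -4, 0]
Stage 5 (DELAY): [0, -1, -4, 9, -5, -4] = [0, -1, -4, 9, -5, -4] -> [0, -1, -4, 9, -5, -4]
Stage 6 (OFFSET -1): 0+-1=-1, -1+-1=-2, -4+-1=-5, 9+-1=8, -5+-1=-6, -4+-1=-5 -> [-1, -2, -5, 8, -6, -5]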